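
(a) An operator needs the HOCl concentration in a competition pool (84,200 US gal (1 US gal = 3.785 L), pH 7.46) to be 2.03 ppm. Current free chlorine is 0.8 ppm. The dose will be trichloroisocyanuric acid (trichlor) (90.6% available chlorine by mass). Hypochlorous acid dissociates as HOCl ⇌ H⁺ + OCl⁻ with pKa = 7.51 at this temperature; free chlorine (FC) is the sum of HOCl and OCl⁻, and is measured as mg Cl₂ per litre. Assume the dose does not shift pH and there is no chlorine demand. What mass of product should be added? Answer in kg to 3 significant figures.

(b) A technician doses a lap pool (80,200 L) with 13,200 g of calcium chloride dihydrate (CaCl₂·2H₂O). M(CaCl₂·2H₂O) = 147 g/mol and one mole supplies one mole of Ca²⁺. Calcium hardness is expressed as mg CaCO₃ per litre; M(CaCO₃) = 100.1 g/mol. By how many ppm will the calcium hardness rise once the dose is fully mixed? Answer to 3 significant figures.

(a) Volume: 84,200 US gal × 3.785 L/gal = 318,697 L.
(a) [OCl⁻]/[HOCl] = 10^(pH − pKa) = 10^(7.46 − 7.51) = 0.8913; fraction as HOCl = 1/(1 + 0.8913) = 0.5288.
(a) Free chlorine required for 2.03 ppm HOCl: 2.03 / 0.5288 = 3.839 ppm.
(a) FC to add: 3.839 − 0.8 = 3.039 mg/L as Cl₂.
(a) Cl₂ equivalent: 3.039 mg/L × 318,697 L = 968.6 g.
(a) Product at 90.6% available Cl: 968.6 / 0.906 = 1069 g.

(b) Moles of Ca²⁺: 13,200 g ÷ 147 g/mol = 89.8 mol.
(b) As CaCO₃: 89.8 mol × 100.1 g/mol = 8989 g.
(b) Rise: 8989 g / 80,200 L × 1000 = 112.1 mg/L.

(a) 1.07 kg; (b) 112 ppm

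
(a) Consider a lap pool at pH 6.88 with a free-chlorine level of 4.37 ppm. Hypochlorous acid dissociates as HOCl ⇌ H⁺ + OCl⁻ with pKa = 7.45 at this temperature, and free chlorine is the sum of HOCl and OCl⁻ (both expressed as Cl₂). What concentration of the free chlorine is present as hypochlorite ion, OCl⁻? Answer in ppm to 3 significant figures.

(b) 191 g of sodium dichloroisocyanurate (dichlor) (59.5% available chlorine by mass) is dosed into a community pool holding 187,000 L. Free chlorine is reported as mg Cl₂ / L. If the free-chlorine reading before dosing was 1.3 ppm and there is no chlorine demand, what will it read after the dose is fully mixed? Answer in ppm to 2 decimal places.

(a) [OCl⁻]/[HOCl] = 10^(pH − pKa) = 10^(6.88 − 7.45) = 10^-0.57 = 0.2692.
(a) Fraction as HOCl = 1 / (1 + 0.2692) = 0.7879.
(a) OCl⁻ = (1 − 0.7879) × 4.37 ppm = 0.9268 ppm.

(b) Available chlorine delivered: 191 g × 0.595 = 113.6 g as Cl₂.
(b) Concentration rise: 113.6 g / 187,000 L = 0.6077 mg/L = 0.61 ppm.
(b) Final FC: 1.3 + 0.61 = 1.91 ppm.

(a) 0.927 ppm; (b) 1.91 ppm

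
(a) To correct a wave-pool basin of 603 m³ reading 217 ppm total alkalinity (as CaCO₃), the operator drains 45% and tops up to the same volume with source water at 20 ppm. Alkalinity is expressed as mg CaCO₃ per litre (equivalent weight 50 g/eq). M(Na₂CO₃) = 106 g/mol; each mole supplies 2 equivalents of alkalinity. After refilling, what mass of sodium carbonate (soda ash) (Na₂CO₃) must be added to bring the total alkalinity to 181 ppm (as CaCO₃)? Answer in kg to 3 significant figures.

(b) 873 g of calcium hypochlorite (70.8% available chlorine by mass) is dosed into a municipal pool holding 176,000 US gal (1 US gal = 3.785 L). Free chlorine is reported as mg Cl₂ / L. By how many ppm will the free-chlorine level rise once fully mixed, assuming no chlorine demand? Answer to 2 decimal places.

(a) Volume: 603 m³ = 603,000 L.
(a) After draining 45% and refilling: 217 × 0.55 + 20 × 0.45 = 128.35 ppm.
(a) Deficit to target: 181 − 128.35 = 52.65 mg/L.
(a) As CaCO₃: 52.65 mg/L × 603,000 L = 31,750 g; ÷ 50 g/eq ÷ 2 = 317.5 mol Na₂CO₃.
(a) Mass: 317.5 × 106 = 33,650 g.

(b) Volume: 176,000 US gal × 3.785 L/gal = 666,160 L.
(b) Available chlorine delivered: 873 g × 0.708 = 618.1 g as Cl₂.
(b) Concentration rise: 618.1 g / 666,160 L = 0.9278 mg/L = 0.93 ppm.

(a) 33.7 kg; (b) 0.93 ppm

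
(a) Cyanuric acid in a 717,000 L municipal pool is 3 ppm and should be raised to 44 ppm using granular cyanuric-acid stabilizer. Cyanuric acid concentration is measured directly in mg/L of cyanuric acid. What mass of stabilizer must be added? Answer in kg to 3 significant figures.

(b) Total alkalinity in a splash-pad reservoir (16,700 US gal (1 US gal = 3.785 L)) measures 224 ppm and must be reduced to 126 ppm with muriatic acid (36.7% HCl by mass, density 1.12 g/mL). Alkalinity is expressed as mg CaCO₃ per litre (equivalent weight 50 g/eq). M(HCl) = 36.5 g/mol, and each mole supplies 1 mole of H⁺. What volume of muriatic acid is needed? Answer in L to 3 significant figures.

(a) CYA to add: (44 − 3) = 41 mg/L × 717,000 L = 29,400 g cyanuric acid.

(b) Volume: 16,700 US gal × 3.785 L/gal = 63,210 L.
(b) Alkalinity to neutralize: (224 − 126) = 98 mg/L as CaCO₃ × 63,210 L = 6195 g as CaCO₃.
(b) Equivalents of H⁺ required: 6195 ÷ 50 g/eq = 123.9 eq = 123.9 mol HCl.
(b) Mass of HCl: 123.9 × 36.5 = 4522 g.
(b) Mass of 36.7% solution: 4522 / 0.367 = 12,320 g.
(b) Volume: 12,320 g ÷ 1.12 g/mL = 11,000 mL.

(a) 29.4 kg; (b) 11.0 L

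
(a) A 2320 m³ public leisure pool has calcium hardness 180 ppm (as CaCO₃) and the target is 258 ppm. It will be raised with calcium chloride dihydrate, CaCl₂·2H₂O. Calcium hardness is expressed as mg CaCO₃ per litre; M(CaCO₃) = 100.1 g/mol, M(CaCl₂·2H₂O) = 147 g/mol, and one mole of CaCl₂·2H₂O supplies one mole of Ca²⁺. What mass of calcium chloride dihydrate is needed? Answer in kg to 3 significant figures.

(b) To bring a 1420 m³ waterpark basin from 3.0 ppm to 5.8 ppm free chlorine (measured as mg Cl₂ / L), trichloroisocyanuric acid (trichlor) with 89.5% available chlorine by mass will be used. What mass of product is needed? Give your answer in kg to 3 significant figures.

(a) 266 kg; (b) 4.44 kg

(a) Volume: 2320 m³ = 2,320,000 L.
(a) Hardness to add: (258 − 180) = 78 mg/L as CaCO₃ × 2,320,000 L = 181,000 g as CaCO₃.
(a) Moles of Ca²⁺ (1 mol Ca²⁺ ≡ 1 mol CaCO₃): 181,000 / 100.1 g/mol = 1808 mol.
(a) Mass of CaCl₂·2H₂O: 1808 × 147 = 265,700 g.

(b) Volume: 1420 m³ = 1,420,000 L.
(b) Chlorine deficit: 5.8 − 3.0 = 2.8 ppm = 2.8 mg/L as Cl₂.
(b) Cl₂ equivalent needed: 2.8 mg/L × 1,420,000 L = 3,976,000 mg = 3976 g.
(b) Product at 89.5% available chlorine: 3976 / 0.895 = 4442 g.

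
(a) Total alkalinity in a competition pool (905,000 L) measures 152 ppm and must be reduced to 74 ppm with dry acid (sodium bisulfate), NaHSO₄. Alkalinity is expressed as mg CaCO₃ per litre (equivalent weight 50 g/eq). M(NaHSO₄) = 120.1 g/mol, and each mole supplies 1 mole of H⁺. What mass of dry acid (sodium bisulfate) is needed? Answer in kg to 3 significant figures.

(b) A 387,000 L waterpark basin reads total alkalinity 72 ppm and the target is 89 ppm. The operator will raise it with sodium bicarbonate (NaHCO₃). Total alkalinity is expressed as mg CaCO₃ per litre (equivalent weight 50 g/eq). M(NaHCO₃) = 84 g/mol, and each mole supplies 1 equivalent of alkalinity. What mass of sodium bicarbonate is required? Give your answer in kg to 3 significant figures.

(a) 170 kg; (b) 11.1 kg

(a) Alkalinity to neutralize: (152 − 74) = 78 mg/L as CaCO₃ × 905,000 L = 70,590 g as CaCO₃.
(a) Equivalents of H⁺ required: 70,590 ÷ 50 g/eq = 1412 eq = 1412 mol NaHSO₄.
(a) Mass of NaHSO₄: 1412 × 120.1 = 169,600 g.

(b) Alkalinity to add: (89 − 72) = 17 mg/L as CaCO₃ × 387,000 L = 6579 g as CaCO₃.
(b) Equivalents: 6579 g ÷ 50 g/eq = 131.6 eq.
(b) NaHCO₃ supplies 1 eq per mole → 131.6 mol.
(b) Mass: 131.6 mol × 84 g/mol = 11,050 g.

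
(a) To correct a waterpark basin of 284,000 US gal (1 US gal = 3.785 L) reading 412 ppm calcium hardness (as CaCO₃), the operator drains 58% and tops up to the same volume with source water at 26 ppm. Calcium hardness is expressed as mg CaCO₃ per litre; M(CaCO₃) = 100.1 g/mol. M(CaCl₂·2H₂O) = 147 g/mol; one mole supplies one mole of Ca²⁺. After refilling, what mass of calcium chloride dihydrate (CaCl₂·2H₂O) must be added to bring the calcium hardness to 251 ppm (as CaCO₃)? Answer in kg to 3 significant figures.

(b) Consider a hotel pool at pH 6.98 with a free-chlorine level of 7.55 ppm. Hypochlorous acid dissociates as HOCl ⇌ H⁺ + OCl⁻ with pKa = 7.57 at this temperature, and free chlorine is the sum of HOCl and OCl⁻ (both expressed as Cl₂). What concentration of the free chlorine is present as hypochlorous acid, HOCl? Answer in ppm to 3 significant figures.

(a) 99.3 kg; (b) 6.01 ppm

(a) Volume: 284,000 US gal × 3.785 L/gal = 1,074,940 L.
(a) After draining 58% and refilling: 412 × 0.42 + 26 × 0.58 = 188.12 ppm.
(a) Deficit to target: 251 − 188.12 = 62.88 mg/L.
(a) As CaCO₃: 62.88 mg/L × 1,074,940 L = 67,590 g; ÷ 100.1 = 675.2 mol Ca²⁺.
(a) Mass: 675.2 × 147 = 99,260 g.

(b) [OCl⁻]/[HOCl] = 10^(pH − pKa) = 10^(6.98 − 7.57) = 10^-0.59 = 0.257.
(b) Fraction as HOCl = 1 / (1 + 0.257) = 0.7955.
(b) HOCl = 0.7955 × 7.55 ppm = 6.006 ppm.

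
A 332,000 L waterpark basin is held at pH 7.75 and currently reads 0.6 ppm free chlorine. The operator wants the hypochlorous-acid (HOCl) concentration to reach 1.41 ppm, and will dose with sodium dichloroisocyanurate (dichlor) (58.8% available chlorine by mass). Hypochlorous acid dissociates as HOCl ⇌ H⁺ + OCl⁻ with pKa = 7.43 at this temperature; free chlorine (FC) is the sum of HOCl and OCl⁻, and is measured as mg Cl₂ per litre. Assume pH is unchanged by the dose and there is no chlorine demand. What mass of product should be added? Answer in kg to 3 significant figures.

2.12 kg

[OCl⁻]/[HOCl] = 10^(pH − pKa) = 10^(7.75 − 7.43) = 2.089; fraction as HOCl = 1/(1 + 2.089) = 0.3237.
Free chlorine required for 1.41 ppm HOCl: 1.41 / 0.3237 = 4.356 ppm.
FC to add: 4.356 − 0.6 = 3.756 mg/L as Cl₂.
Cl₂ equivalent: 3.756 mg/L × 332,000 L = 1247 g.
Product at 58.8% available Cl: 1247 / 0.588 = 2121 g.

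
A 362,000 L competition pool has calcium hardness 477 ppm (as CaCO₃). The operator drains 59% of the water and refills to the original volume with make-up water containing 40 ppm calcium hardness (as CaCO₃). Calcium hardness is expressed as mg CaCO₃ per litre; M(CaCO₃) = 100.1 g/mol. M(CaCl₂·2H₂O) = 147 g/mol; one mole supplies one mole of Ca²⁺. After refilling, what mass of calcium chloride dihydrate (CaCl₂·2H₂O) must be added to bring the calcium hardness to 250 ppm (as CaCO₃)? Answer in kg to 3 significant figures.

After draining 59% and refilling: 477 × 0.41 + 40 × 0.59 = 219.17 ppm.
Deficit to target: 250 − 219.17 = 30.83 mg/L.
As CaCO₃: 30.83 mg/L × 362,000 L = 11,160 g; ÷ 100.1 = 111.5 mol Ca²⁺.
Mass: 111.5 × 147 = 16,390 g.

16.4 kg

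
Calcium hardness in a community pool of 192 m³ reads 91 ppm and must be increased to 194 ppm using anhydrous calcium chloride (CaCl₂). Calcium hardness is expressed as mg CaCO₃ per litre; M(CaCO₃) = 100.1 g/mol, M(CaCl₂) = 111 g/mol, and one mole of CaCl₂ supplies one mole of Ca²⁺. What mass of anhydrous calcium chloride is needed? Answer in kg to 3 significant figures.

21.9 kg

Volume: 192 m³ = 192,000 L.
Hardness to add: (194 − 91) = 103 mg/L as CaCO₃ × 192,000 L = 19,780 g as CaCO₃.
Moles of Ca²⁺ (1 mol Ca²⁺ ≡ 1 mol CaCO₃): 19,780 / 100.1 g/mol = 197.6 mol.
Mass of CaCl₂: 197.6 × 111 = 21,930 g.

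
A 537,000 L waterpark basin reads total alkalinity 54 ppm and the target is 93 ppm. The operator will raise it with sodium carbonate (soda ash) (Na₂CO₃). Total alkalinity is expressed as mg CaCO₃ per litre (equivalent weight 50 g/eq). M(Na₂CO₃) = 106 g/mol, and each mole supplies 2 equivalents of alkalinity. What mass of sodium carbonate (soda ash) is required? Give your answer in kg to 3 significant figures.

Alkalinity to add: (93 − 54) = 39 mg/L as CaCO₃ × 537,000 L = 20,940 g as CaCO₃.
Equivalents: 20,940 g ÷ 50 g/eq = 418.9 eq.
Each mole of Na₂CO₃ supplies 2 eq, so 418.9 / 2 = 209.4 mol.
Mass: 209.4 mol × 106 g/mol = 22,200 g.

22.2 kg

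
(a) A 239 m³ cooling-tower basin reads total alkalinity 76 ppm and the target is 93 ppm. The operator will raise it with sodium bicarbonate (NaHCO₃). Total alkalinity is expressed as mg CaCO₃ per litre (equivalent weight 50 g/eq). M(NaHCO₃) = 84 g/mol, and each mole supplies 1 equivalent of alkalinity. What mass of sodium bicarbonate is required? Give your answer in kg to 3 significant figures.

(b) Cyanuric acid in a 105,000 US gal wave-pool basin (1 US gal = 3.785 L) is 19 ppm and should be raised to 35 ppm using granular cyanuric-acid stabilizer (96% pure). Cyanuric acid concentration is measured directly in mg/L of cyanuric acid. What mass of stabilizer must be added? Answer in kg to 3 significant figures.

(a) Volume: 239 m³ = 239,000 L.
(a) Alkalinity to add: (93 − 76) = 17 mg/L as CaCO₃ × 239,000 L = 4063 g as CaCO₃.
(a) Equivalents: 4063 g ÷ 50 g/eq = 81.26 eq.
(a) NaHCO₃ supplies 1 eq per mole → 81.26 mol.
(a) Mass: 81.26 mol × 84 g/mol = 6826 g.

(b) Volume: 105,000 US gal × 3.785 L/gal = 397,425 L.
(b) CYA to add: (35 − 19) = 16 mg/L × 397,425 L = 6359 g cyanuric acid.
(b) At 96% purity: 6359 / 0.96 = 6624 g product.

(a) 6.83 kg; (b) 6.62 kg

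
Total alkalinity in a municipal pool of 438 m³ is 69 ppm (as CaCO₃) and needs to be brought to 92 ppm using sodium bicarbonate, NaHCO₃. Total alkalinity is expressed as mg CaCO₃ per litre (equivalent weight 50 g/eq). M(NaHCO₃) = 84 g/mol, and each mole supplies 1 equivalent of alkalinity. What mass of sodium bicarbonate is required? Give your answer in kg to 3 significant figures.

16.9 kg

Volume: 438 m³ = 438,000 L.
Alkalinity to add: (92 − 69) = 23 mg/L as CaCO₃ × 438,000 L = 10,070 g as CaCO₃.
Equivalents: 10,070 g ÷ 50 g/eq = 201.5 eq.
NaHCO₃ supplies 1 eq per mole → 201.5 mol.
Mass: 201.5 mol × 84 g/mol = 16,920 g.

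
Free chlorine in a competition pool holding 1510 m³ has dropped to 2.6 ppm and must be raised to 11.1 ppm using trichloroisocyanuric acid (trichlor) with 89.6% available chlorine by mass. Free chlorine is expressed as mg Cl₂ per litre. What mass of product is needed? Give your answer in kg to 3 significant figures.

Volume: 1510 m³ = 1,510,000 L.
Chlorine deficit: 11.1 − 2.6 = 8.5 ppm = 8.5 mg/L as Cl₂.
Cl₂ equivalent needed: 8.5 mg/L × 1,510,000 L = 12,840,000 mg = 12,840 g.
Product at 89.6% available chlorine: 12,840 / 0.896 = 14,320 g.

14.3 kg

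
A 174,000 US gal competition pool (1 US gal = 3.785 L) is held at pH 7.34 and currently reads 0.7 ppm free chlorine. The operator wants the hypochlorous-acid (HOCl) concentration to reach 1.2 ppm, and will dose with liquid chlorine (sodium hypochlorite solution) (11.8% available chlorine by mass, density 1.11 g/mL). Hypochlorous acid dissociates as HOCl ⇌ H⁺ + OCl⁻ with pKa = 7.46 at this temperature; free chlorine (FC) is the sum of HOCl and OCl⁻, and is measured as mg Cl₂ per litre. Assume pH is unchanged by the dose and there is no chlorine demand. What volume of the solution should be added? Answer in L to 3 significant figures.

Volume: 174,000 US gal × 3.785 L/gal = 658,590 L.
[OCl⁻]/[HOCl] = 10^(pH − pKa) = 10^(7.34 − 7.46) = 0.7586; fraction as HOCl = 1/(1 + 0.7586) = 0.5686.
Free chlorine required for 1.2 ppm HOCl: 1.2 / 0.5686 = 2.11 ppm.
FC to add: 2.11 − 0.7 = 1.41 mg/L as Cl₂.
Cl₂ equivalent: 1.41 mg/L × 658,590 L = 928.8 g.
Product at 11.8% available Cl: 928.8 / 0.118 = 7871 g.
Volume: 7871 g ÷ 1.11 g/mL = 7091 mL.

7.09 L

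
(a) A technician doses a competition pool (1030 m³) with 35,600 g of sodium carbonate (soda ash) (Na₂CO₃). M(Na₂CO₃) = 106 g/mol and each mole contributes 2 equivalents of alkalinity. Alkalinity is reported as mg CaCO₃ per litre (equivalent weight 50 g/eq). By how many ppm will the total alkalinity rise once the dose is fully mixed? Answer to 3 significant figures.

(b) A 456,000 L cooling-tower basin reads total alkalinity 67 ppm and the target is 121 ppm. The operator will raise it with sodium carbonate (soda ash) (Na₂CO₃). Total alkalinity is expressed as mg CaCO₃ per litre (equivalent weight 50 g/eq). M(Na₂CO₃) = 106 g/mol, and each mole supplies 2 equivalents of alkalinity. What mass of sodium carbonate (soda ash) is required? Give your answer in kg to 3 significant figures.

(a) Volume: 1030 m³ = 1,030,000 L.
(a) Moles of Na₂CO₃: 35,600 g ÷ 106 g/mol = 335.8 mol → 671.7 eq of alkalinity.
(a) As CaCO₃: 671.7 eq × 50 g/eq = 33,580 g.
(a) Rise: 33,580 g / 1,030,000 L × 1000 = 32.61 mg/L.

(b) Alkalinity to add: (121 − 67) = 54 mg/L as CaCO₃ × 456,000 L = 24,620 g as CaCO₃.
(b) Equivalents: 24,620 g ÷ 50 g/eq = 492.5 eq.
(b) Each mole of Na₂CO₃ supplies 2 eq, so 492.5 / 2 = 246.2 mol.
(b) Mass: 246.2 mol × 106 g/mol = 26,100 g.

(a) 32.6 ppm; (b) 26.1 kg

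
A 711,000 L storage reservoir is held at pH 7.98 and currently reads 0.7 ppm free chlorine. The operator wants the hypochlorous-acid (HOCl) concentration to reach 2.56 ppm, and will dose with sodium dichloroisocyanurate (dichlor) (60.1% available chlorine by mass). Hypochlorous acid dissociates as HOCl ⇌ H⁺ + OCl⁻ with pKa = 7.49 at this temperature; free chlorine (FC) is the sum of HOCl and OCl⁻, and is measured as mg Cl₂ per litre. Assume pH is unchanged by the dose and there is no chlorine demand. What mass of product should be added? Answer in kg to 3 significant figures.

11.6 kg

[OCl⁻]/[HOCl] = 10^(pH − pKa) = 10^(7.98 − 7.49) = 3.09; fraction as HOCl = 1/(1 + 3.09) = 0.2445.
Free chlorine required for 2.56 ppm HOCl: 2.56 / 0.2445 = 10.47 ppm.
FC to add: 10.47 − 0.7 = 9.771 mg/L as Cl₂.
Cl₂ equivalent: 9.771 mg/L × 711,000 L = 6947 g.
Product at 60.1% available Cl: 6947 / 0.601 = 11,560 g.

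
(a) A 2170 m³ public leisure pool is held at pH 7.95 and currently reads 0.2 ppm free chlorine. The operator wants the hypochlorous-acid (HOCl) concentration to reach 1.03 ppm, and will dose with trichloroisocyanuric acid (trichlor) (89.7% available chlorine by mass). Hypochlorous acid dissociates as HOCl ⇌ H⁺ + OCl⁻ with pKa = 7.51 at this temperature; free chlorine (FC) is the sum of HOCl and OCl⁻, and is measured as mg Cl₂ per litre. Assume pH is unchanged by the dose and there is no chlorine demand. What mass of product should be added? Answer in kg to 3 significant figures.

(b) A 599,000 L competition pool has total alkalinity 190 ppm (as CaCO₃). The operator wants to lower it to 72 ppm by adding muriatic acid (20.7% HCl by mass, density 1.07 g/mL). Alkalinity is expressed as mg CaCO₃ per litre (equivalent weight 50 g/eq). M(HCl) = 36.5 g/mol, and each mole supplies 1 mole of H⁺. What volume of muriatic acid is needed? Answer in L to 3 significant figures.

(a) 8.87 kg; (b) 233 L

(a) Volume: 2170 m³ = 2,170,000 L.
(a) [OCl⁻]/[HOCl] = 10^(pH − pKa) = 10^(7.95 − 7.51) = 2.754; fraction as HOCl = 1/(1 + 2.754) = 0.2664.
(a) Free chlorine required for 1.03 ppm HOCl: 1.03 / 0.2664 = 3.867 ppm.
(a) FC to add: 3.867 − 0.2 = 3.667 mg/L as Cl₂.
(a) Cl₂ equivalent: 3.667 mg/L × 2,170,000 L = 7957 g.
(a) Product at 89.7% available Cl: 7957 / 0.897 = 8871 g.

(b) Alkalinity to neutralize: (190 − 72) = 118 mg/L as CaCO₃ × 599,000 L = 70,680 g as CaCO₃.
(b) Equivalents of H⁺ required: 70,680 ÷ 50 g/eq = 1414 eq = 1414 mol HCl.
(b) Mass of HCl: 1414 × 36.5 = 51,600 g.
(b) Mass of 20.7% solution: 51,600 / 0.207 = 249,300 g.
(b) Volume: 249,300 g ÷ 1.07 g/mL = 233,000 mL.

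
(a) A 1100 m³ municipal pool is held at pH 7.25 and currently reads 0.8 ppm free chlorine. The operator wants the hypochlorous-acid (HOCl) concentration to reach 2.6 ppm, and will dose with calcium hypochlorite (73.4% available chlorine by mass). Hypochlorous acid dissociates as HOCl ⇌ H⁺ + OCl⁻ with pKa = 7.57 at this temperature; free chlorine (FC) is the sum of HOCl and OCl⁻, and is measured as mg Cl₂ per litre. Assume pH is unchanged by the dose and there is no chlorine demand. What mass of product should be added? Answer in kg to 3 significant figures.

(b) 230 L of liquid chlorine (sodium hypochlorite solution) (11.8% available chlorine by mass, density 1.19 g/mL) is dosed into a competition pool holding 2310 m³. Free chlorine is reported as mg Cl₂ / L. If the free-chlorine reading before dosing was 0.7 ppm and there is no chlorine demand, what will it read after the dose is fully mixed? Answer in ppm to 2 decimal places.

(a) Volume: 1100 m³ = 1,100,000 L.
(a) [OCl⁻]/[HOCl] = 10^(pH − pKa) = 10^(7.25 − 7.57) = 0.4786; fraction as HOCl = 1/(1 + 0.4786) = 0.6763.
(a) Free chlorine required for 2.6 ppm HOCl: 2.6 / 0.6763 = 3.844 ppm.
(a) FC to add: 3.844 − 0.8 = 3.044 mg/L as Cl₂.
(a) Cl₂ equivalent: 3.044 mg/L × 1,100,000 L = 3349 g.
(a) Product at 73.4% available Cl: 3349 / 0.734 = 4563 g.

(b) Volume: 2310 m³ = 2,310,000 L.
(b) Mass of solution: 230 L × 1000 mL/L × 1.19 g/mL = 273,700 g.
(b) Available chlorine delivered: 273,700 g × 0.118 = 32,300 g as Cl₂.
(b) Concentration rise: 32,300 g / 2,310,000 L = 13.98 mg/L = 13.98 ppm.
(b) Final FC: 0.7 + 13.98 = 14.68 ppm.

(a) 4.56 kg; (b) 14.68 ppm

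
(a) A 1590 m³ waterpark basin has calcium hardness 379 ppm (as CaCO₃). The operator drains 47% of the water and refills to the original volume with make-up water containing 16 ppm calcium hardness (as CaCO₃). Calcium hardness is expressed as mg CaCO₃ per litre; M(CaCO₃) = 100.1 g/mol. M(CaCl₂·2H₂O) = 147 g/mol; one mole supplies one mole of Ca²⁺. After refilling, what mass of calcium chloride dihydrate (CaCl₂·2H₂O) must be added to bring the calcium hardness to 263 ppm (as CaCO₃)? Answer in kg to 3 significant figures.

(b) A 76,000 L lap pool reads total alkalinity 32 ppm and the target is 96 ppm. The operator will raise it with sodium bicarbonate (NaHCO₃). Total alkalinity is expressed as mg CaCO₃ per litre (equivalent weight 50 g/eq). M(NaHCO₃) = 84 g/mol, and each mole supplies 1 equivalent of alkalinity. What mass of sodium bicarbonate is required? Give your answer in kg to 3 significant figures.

(a) 128 kg; (b) 8.17 kg

(a) Volume: 1590 m³ = 1,590,000 L.
(a) After draining 47% and refilling: 379 × 0.53 + 16 × 0.47 = 208.39 ppm.
(a) Deficit to target: 263 − 208.39 = 54.61 mg/L.
(a) As CaCO₃: 54.61 mg/L × 1,590,000 L = 86,830 g; ÷ 100.1 = 867.4 mol Ca²⁺.
(a) Mass: 867.4 × 147 = 127,500 g.

(b) Alkalinity to add: (96 − 32) = 64 mg/L as CaCO₃ × 76,000 L = 4864 g as CaCO₃.
(b) Equivalents: 4864 g ÷ 50 g/eq = 97.28 eq.
(b) NaHCO₃ supplies 1 eq per mole → 97.28 mol.
(b) Mass: 97.28 mol × 84 g/mol = 8172 g.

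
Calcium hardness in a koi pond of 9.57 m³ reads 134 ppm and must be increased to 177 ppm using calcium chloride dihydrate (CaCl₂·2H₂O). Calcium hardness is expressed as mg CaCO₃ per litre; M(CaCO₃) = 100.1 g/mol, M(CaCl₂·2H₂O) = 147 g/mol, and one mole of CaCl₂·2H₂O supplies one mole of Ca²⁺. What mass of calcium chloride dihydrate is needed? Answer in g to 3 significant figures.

604 g

Volume: 9.57 m³ = 9,570 L.
Hardness to add: (177 − 134) = 43 mg/L as CaCO₃ × 9,570 L = 411.5 g as CaCO₃.
Moles of Ca²⁺ (1 mol Ca²⁺ ≡ 1 mol CaCO₃): 411.5 / 100.1 g/mol = 4.111 mol.
Mass of CaCl₂·2H₂O: 4.111 × 147 = 604.3 g.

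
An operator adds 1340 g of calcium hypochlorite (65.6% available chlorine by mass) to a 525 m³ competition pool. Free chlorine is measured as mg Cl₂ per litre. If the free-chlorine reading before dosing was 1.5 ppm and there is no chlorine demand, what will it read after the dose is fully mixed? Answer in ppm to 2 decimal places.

3.17 ppm

Volume: 525 m³ = 525,000 L.
Available chlorine delivered: 1340 g × 0.656 = 879 g as Cl₂.
Concentration rise: 879 g / 525,000 L = 1.674 mg/L = 1.67 ppm.
Final FC: 1.5 + 1.67 = 3.17 ppm.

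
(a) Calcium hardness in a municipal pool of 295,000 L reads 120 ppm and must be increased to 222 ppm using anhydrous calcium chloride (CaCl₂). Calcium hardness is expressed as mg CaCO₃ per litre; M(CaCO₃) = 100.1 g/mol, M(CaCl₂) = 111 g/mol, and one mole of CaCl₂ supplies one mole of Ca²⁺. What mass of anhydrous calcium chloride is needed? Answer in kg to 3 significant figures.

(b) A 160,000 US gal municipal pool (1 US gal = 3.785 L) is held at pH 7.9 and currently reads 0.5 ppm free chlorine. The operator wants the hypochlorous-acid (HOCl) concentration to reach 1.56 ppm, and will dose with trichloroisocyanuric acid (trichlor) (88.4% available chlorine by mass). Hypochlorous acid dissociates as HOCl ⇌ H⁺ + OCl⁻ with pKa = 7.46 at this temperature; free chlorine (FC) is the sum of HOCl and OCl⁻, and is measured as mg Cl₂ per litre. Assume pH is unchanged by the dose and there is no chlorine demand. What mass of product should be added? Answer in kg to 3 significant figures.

(a) Hardness to add: (222 − 120) = 102 mg/L as CaCO₃ × 295,000 L = 30,090 g as CaCO₃.
(a) Moles of Ca²⁺ (1 mol Ca²⁺ ≡ 1 mol CaCO₃): 30,090 / 100.1 g/mol = 300.6 mol.
(a) Mass of CaCl₂: 300.6 × 111 = 33,370 g.

(b) Volume: 160,000 US gal × 3.785 L/gal = 605,600 L.
(b) [OCl⁻]/[HOCl] = 10^(pH − pKa) = 10^(7.9 − 7.46) = 2.754; fraction as HOCl = 1/(1 + 2.754) = 0.2664.
(b) Free chlorine required for 1.56 ppm HOCl: 1.56 / 0.2664 = 5.857 ppm.
(b) FC to add: 5.857 − 0.5 = 5.357 mg/L as Cl₂.
(b) Cl₂ equivalent: 5.357 mg/L × 605,600 L = 3244 g.
(b) Product at 88.4% available Cl: 3244 / 0.884 = 3670 g.

(a) 33.4 kg; (b) 3.67 kg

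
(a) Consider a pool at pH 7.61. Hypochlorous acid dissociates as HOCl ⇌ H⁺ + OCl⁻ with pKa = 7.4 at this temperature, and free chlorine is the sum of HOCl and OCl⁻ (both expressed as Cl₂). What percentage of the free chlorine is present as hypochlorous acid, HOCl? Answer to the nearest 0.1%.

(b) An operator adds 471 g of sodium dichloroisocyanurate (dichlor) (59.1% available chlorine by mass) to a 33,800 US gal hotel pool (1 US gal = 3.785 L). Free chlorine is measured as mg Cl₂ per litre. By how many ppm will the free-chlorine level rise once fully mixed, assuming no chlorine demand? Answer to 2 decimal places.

(a) [OCl⁻]/[HOCl] = 10^(pH − pKa) = 10^(7.61 − 7.4) = 10^0.21 = 1.622.
(a) Fraction as HOCl = 1 / (1 + 1.622) = 0.3814.

(b) Volume: 33,800 US gal × 3.785 L/gal = 127,933 L.
(b) Available chlorine delivered: 471 g × 0.591 = 278.4 g as Cl₂.
(b) Concentration rise: 278.4 g / 127,933 L = 2.176 mg/L = 2.18 ppm.

(a) 38.1%; (b) 2.18 ppm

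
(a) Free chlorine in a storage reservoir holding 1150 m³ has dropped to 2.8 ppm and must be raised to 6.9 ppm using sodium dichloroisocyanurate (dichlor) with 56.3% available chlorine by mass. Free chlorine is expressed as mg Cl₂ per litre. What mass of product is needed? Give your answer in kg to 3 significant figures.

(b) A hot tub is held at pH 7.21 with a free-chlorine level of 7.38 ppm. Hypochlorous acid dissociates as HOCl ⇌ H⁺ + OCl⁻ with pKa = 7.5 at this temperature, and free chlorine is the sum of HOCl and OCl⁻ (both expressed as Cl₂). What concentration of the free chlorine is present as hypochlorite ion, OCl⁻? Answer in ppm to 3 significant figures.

(a) 8.37 kg; (b) 2.50 ppm

(a) Volume: 1150 m³ = 1,150,000 L.
(a) Chlorine deficit: 6.9 − 2.8 = 4.1 ppm = 4.1 mg/L as Cl₂.
(a) Cl₂ equivalent needed: 4.1 mg/L × 1,150,000 L = 4,715,000 mg = 4715 g.
(a) Product at 56.3% available chlorine: 4715 / 0.563 = 8375 g.

(b) [OCl⁻]/[HOCl] = 10^(pH − pKa) = 10^(7.21 − 7.5) = 10^-0.29 = 0.5129.
(b) Fraction as HOCl = 1 / (1 + 0.5129) = 0.661.
(b) OCl⁻ = (1 − 0.661) × 7.38 ppm = 2.502 ppm.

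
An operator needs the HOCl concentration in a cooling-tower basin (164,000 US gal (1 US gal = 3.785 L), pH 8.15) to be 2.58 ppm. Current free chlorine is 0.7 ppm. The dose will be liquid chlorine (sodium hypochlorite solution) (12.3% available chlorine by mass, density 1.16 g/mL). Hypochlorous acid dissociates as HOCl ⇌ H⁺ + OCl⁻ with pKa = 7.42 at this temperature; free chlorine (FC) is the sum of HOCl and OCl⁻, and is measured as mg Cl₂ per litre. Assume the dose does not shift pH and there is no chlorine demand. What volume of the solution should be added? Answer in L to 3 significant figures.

Volume: 164,000 US gal × 3.785 L/gal = 620,740 L.
[OCl⁻]/[HOCl] = 10^(pH − pKa) = 10^(8.15 − 7.42) = 5.37; fraction as HOCl = 1/(1 + 5.37) = 0.157.
Free chlorine required for 2.58 ppm HOCl: 2.58 / 0.157 = 16.44 ppm.
FC to add: 16.44 − 0.7 = 15.74 mg/L as Cl₂.
Cl₂ equivalent: 15.74 mg/L × 620,740 L = 9768 g.
Product at 12.3% available Cl: 9768 / 0.123 = 79,410 g.
Volume: 79,410 g ÷ 1.16 g/mL = 68,460 mL.

68.5 L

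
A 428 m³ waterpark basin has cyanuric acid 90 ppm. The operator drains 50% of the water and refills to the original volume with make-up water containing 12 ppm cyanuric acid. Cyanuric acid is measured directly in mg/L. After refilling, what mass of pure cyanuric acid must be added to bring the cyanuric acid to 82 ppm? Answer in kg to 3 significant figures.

Volume: 428 m³ = 428,000 L.
After draining 50% and refilling: 90 × 0.50 + 12 × 0.50 = 51 ppm.
Deficit to target: 82 − 51 = 31 mg/L.
Mass: 31 mg/L × 428,000 L = 13,270 g cyanuric acid.

13.3 kg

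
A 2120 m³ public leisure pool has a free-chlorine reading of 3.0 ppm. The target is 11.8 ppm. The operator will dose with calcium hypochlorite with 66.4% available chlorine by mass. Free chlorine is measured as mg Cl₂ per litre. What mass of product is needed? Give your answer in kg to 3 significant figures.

Volume: 2120 m³ = 2,120,000 L.
Chlorine deficit: 11.8 − 3.0 = 8.8 ppm = 8.8 mg/L as Cl₂.
Cl₂ equivalent needed: 8.8 mg/L × 2,120,000 L = 18,660,000 mg = 18,660 g.
Product at 66.4% available chlorine: 18,660 / 0.664 = 28,100 g.

28.1 kg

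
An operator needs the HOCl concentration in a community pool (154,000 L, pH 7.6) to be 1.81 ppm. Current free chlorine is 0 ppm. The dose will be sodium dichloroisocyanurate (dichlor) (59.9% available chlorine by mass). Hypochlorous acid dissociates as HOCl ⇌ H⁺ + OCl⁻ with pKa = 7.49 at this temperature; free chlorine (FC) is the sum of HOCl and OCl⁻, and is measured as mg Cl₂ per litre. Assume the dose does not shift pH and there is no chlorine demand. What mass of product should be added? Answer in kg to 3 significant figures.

1.06 kg

[OCl⁻]/[HOCl] = 10^(pH − pKa) = 10^(7.6 − 7.49) = 1.288; fraction as HOCl = 1/(1 + 1.288) = 0.437.
Free chlorine required for 1.81 ppm HOCl: 1.81 / 0.437 = 4.142 ppm.
FC to add: 4.142 − 0 = 4.142 mg/L as Cl₂.
Cl₂ equivalent: 4.142 mg/L × 154,000 L = 637.8 g.
Product at 59.9% available Cl: 637.8 / 0.599 = 1065 g.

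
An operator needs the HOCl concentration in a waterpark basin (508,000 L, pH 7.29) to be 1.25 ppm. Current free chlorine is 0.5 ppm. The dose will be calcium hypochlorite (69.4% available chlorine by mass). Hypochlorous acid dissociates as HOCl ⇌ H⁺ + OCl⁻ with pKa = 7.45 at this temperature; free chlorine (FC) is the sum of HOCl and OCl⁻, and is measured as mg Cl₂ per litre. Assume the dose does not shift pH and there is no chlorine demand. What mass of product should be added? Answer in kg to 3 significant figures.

[OCl⁻]/[HOCl] = 10^(pH − pKa) = 10^(7.29 − 7.45) = 0.6918; fraction as HOCl = 1/(1 + 0.6918) = 0.5911.
Free chlorine required for 1.25 ppm HOCl: 1.25 / 0.5911 = 2.115 ppm.
FC to add: 2.115 − 0.5 = 1.615 mg/L as Cl₂.
Cl₂ equivalent: 1.615 mg/L × 508,000 L = 820.3 g.
Product at 69.4% available Cl: 820.3 / 0.694 = 1182 g.

1.18 kg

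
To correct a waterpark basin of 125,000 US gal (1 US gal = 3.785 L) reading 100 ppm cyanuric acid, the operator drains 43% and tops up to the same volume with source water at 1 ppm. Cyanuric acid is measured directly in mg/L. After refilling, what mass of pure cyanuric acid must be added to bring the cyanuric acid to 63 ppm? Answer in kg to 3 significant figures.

Volume: 125,000 US gal × 3.785 L/gal = 473,125 L.
After draining 43% and refilling: 100 × 0.57 + 1 × 0.43 = 57.43 ppm.
Deficit to target: 63 − 57.43 = 5.57 mg/L.
Mass: 5.57 mg/L × 473,125 L = 2635 g cyanuric acid.

2.64 kg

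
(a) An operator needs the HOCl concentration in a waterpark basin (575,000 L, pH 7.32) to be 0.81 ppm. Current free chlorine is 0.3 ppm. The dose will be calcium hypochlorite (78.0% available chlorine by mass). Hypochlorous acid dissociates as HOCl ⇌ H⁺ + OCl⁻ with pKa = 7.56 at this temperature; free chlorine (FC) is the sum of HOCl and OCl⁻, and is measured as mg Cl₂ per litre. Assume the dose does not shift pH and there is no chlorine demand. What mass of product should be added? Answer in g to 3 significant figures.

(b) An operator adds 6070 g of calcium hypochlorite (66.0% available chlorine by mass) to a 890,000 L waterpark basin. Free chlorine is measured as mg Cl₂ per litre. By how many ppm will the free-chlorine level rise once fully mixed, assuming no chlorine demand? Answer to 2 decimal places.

(a) 720 g; (b) 4.50 ppm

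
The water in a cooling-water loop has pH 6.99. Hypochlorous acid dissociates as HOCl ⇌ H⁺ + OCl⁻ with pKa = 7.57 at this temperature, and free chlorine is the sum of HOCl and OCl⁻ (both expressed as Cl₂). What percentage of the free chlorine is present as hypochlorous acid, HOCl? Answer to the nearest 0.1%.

79.2%

[OCl⁻]/[HOCl] = 10^(pH − pKa) = 10^(6.99 − 7.57) = 10^-0.58 = 0.263.
Fraction as HOCl = 1 / (1 + 0.263) = 0.7917.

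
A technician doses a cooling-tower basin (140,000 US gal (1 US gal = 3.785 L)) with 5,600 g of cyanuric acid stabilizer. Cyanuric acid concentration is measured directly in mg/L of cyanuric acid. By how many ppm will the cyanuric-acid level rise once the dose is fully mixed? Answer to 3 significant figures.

10.6 ppm

Volume: 140,000 US gal × 3.785 L/gal = 529,900 L.
Rise: 5,600 g / 529,900 L × 1000 = 10.57 mg/L.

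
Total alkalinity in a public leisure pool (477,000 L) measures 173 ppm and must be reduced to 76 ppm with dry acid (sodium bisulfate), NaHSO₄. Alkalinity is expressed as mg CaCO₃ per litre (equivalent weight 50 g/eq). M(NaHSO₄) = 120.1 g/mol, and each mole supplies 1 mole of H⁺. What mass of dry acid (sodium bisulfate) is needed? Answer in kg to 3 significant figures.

111 kg

Alkalinity to neutralize: (173 − 76) = 97 mg/L as CaCO₃ × 477,000 L = 46,270 g as CaCO₃.
Equivalents of H⁺ required: 46,270 ÷ 50 g/eq = 925.4 eq = 925.4 mol NaHSO₄.
Mass of NaHSO₄: 925.4 × 120.1 = 111,100 g.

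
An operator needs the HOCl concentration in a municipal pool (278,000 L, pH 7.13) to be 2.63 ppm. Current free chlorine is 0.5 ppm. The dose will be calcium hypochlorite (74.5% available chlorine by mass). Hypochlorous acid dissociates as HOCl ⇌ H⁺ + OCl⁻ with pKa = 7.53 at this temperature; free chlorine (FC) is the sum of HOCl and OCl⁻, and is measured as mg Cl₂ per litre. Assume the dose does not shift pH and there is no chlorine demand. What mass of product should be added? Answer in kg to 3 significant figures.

1.19 kg

[OCl⁻]/[HOCl] = 10^(pH − pKa) = 10^(7.13 − 7.53) = 0.3981; fraction as HOCl = 1/(1 + 0.3981) = 0.7153.
Free chlorine required for 2.63 ppm HOCl: 2.63 / 0.7153 = 3.677 ppm.
FC to add: 3.677 − 0.5 = 3.177 mg/L as Cl₂.
Cl₂ equivalent: 3.177 mg/L × 278,000 L = 883.2 g.
Product at 74.5% available Cl: 883.2 / 0.745 = 1186 g.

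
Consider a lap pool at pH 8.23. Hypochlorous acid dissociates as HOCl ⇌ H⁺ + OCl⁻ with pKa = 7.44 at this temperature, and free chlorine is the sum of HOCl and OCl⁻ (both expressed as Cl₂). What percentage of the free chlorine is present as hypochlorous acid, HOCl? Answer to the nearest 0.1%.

14.0%

[OCl⁻]/[HOCl] = 10^(pH − pKa) = 10^(8.23 − 7.44) = 10^0.79 = 6.166.
Fraction as HOCl = 1 / (1 + 6.166) = 0.1395.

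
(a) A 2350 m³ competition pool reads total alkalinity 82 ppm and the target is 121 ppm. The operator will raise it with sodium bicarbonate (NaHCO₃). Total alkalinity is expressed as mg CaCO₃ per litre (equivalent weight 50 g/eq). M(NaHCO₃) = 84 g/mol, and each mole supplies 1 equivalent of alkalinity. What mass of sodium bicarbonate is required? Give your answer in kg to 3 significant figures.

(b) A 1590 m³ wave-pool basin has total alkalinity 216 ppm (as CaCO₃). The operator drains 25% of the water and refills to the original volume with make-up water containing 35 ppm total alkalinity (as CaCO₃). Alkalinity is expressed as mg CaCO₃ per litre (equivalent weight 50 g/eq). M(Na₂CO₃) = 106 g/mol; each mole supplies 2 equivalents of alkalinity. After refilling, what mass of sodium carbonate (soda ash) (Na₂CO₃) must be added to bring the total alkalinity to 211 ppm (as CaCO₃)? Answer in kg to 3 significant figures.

(a) Volume: 2350 m³ = 2,350,000 L.
(a) Alkalinity to add: (121 − 82) = 39 mg/L as CaCO₃ × 2,350,000 L = 91,650 g as CaCO₃.
(a) Equivalents: 91,650 g ÷ 50 g/eq = 1833 eq.
(a) NaHCO₃ supplies 1 eq per mole → 1833 mol.
(a) Mass: 1833 mol × 84 g/mol = 154,000 g.

(b) Volume: 1590 m³ = 1,590,000 L.
(b) After draining 25% and refilling: 216 × 0.75 + 35 × 0.25 = 170.75 ppm.
(b) Deficit to target: 211 − 170.75 = 40.25 mg/L.
(b) As CaCO₃: 40.25 mg/L × 1,590,000 L = 64,000 g; ÷ 50 g/eq ÷ 2 = 640 mol Na₂CO₃.
(b) Mass: 640 × 106 = 67,840 g.

(a) 154 kg; (b) 67.8 kg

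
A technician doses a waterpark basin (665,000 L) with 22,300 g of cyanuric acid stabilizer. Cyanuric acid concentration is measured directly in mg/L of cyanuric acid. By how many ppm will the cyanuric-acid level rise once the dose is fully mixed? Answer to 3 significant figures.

Rise: 22,300 g / 665,000 L × 1000 = 33.53 mg/L.

33.5 ppm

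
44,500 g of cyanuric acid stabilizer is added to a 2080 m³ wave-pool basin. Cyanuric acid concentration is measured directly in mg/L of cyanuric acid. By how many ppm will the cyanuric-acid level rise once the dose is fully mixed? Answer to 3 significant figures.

Volume: 2080 m³ = 2,080,000 L.
Rise: 44,500 g / 2,080,000 L × 1000 = 21.39 mg/L.

21.4 ppm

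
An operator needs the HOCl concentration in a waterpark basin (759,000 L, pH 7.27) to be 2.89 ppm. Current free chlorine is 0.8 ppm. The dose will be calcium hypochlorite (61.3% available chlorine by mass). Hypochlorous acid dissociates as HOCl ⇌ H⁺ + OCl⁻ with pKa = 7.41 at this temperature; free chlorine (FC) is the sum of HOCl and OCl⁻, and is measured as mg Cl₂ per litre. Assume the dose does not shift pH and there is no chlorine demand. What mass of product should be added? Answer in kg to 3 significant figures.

[OCl⁻]/[HOCl] = 10^(pH − pKa) = 10^(7.27 − 7.41) = 0.7244; fraction as HOCl = 1/(1 + 0.7244) = 0.5799.
Free chlorine required for 2.89 ppm HOCl: 2.89 / 0.5799 = 4.984 ppm.
FC to add: 4.984 − 0.8 = 4.184 mg/L as Cl₂.
Cl₂ equivalent: 4.184 mg/L × 759,000 L = 3175 g.
Product at 61.3% available Cl: 3175 / 0.613 = 5180 g.

5.18 kg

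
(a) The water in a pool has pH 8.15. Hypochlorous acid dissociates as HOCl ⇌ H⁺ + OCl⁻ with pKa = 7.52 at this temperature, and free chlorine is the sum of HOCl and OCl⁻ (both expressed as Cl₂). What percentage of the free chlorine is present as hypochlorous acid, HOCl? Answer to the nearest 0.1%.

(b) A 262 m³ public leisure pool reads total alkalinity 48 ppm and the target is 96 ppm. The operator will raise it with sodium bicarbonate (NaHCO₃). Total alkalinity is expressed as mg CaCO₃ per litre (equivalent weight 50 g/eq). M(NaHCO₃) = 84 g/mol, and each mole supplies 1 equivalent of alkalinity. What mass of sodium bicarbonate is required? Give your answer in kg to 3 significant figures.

(a) 19.0%; (b) 21.1 kg

(a) [OCl⁻]/[HOCl] = 10^(pH − pKa) = 10^(8.15 − 7.52) = 10^0.63 = 4.266.
(a) Fraction as HOCl = 1 / (1 + 4.266) = 0.1899.

(b) Volume: 262 m³ = 262,000 L.
(b) Alkalinity to add: (96 − 48) = 48 mg/L as CaCO₃ × 262,000 L = 12,580 g as CaCO₃.
(b) Equivalents: 12,580 g ÷ 50 g/eq = 251.5 eq.
(b) NaHCO₃ supplies 1 eq per mole → 251.5 mol.
(b) Mass: 251.5 mol × 84 g/mol = 21,130 g.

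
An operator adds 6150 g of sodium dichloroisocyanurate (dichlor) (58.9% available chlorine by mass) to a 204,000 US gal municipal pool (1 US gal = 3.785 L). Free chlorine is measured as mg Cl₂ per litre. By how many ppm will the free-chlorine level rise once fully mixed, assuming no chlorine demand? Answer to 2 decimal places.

Volume: 204,000 US gal × 3.785 L/gal = 772,140 L.
Available chlorine delivered: 6150 g × 0.589 = 3622 g as Cl₂.
Concentration rise: 3622 g / 772,140 L = 4.691 mg/L = 4.69 ppm.

4.69 ppm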